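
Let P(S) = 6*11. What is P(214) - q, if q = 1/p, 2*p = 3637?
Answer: 240040/3637 ≈ 65.999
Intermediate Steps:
P(S) = 66
p = 3637/2 (p = (1/2)*3637 = 3637/2 ≈ 1818.5)
q = 2/3637 (q = 1/(3637/2) = 2/3637 ≈ 0.00054990)
P(214) - q = 66 - 1*2/3637 = 66 - 2/3637 = 240040/3637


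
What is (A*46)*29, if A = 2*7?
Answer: 18676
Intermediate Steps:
A = 14
(A*46)*29 = (14*46)*29 = 644*29 = 18676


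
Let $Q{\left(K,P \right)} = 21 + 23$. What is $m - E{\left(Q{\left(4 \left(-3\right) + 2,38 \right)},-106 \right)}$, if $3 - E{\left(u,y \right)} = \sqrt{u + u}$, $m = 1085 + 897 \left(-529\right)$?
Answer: $-473431 + 2 \sqrt{22} \approx -4.7342 \cdot 10^{5}$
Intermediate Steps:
$m = -473428$ ($m = 1085 - 474513 = -473428$)
$Q{\left(K,P \right)} = 44$
$E{\left(u,y \right)} = 3 - \sqrt{2} \sqrt{u}$ ($E{\left(u,y \right)} = 3 - \sqrt{u + u} = 3 - \sqrt{2 u} = 3 - \sqrt{2} \sqrt{u}$)
$m - E{\left(Q{\left(4 \left(-3\right) + 2,38 \right)},-106 \right)} = -473428 - \left(3 - \sqrt{2} \sqrt{44}\right) = -473428 - \left(3 - \sqrt{2} \cdot 2 \sqrt{11}\right) = -473428 - \left(3 - 2 \sqrt{22}\right) = -473431 + 2 \sqrt{22}$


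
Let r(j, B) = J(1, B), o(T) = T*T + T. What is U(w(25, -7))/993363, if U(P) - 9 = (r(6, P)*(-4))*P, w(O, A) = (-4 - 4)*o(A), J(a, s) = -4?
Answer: -1789/331121 ≈ -0.0054029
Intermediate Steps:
o(T) = T + T² (o(T) = T² + T = T + T²)
r(j, B) = -4
w(O, A) = -8*A*(1 + A) (w(O, A) = (-4 - 4)*(A*(1 + A)) = -8*A*(1 + A))
U(P) = 9 + 16*P (U(P) = 9 + (-4*(-4))*P = 9 + 16*P)
U(w(25, -7))/993363 = (9 + 16*(-8*(-7)*(1 - 7)))/993363 = (9 + 16*(-8*(-7)*(-6)))*(1/993363) = (9 + 16*(-336))*(1/993363) = (9 - 5376)*(1/993363) = -5367*1/993363 = -1789/331121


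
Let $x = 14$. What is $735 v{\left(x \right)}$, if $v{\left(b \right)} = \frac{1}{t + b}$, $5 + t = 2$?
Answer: $\frac{735}{11} \approx 66.818$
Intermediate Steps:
$t = -3$ ($t = -5 + 2 = -3$)
$v{\left(b \right)} = \frac{1}{-3 + b}$
$735 v{\left(x \right)} = \frac{735}{-3 + 14} = \frac{735}{11}$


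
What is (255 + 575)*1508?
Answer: 1251640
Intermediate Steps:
(255 + 575)*1508 = 830*1508 = 1251640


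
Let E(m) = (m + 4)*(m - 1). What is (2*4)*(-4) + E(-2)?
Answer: -38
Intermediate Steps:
E(m) = (-1 + m)*(4 + m) (E(m) = (4 + m)*(-1 + m) = (-1 + m)*(4 + m))
(2*4)*(-4) + E(-2) = (2*4)*(-4) + (-4 + (-2)² + 3*(-2)) = 8*(-4) + (-4 + 4 - 6) = -32 - 6 = -38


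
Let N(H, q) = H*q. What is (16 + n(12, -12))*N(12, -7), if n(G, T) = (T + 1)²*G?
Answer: -123312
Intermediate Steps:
n(G, T) = G*(1 + T)² (n(G, T) = (1 + T)²*G = G*(1 + T)²)
(16 + n(12, -12))*N(12, -7) = (16 + 12*(1 - 12)²)*(12*(-7)) = (16 + 12*(-11)²)*(-84) = (16 + 12*121)*(-84) = (16 + 1452)*(-84) = 1468*(-84) = -123312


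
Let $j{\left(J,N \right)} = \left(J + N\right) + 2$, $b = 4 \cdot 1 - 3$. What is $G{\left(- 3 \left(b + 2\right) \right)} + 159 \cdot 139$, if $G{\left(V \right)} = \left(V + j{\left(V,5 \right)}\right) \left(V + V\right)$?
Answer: $22299$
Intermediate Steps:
$b = 1$ ($b = 4 - 3 = 1$)
$j{\left(J,N \right)} = 2 + J + N$
$G{\left(V \right)} = 2 V \left(7 + 2 V\right)$ ($G{\left(V \right)} = \left(V + \left(2 + V + 5\right)\right) \left(V + V\right) = \left(V + \left(7 + V\right)\right) 2 V = \left(7 + 2 V\right) 2 V = 2 V \left(7 + 2 V\right)$)
$G{\left(- 3 \left(b + 2\right) \right)} + 159 \cdot 139 = 2 \left(- 3 \left(1 + 2\right)\right) \left(7 + 2 \left(- 3 \left(1 + 2\right)\right)\right) + 159 \cdot 139 = 2 \left(\left(-3\right) 3\right) \left(7 + 2 \left(\left(-3\right) 3\right)\right) + 22101 = 2 \left(-9\right) \left(7 + 2 \left(-9\right)\right) + 22101 = 2 \left(-9\right) \left(7 - 18\right) + 22101 = 2 \left(-9\right) \left(-11\right) + 22101 = 198 + 22101 = 22299$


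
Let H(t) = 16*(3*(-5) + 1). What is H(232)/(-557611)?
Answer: 224/557611 ≈ 0.00040171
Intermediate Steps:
H(t) = -224 (H(t) = 16*(-15 + 1) = 16*(-14) = -224)
H(232)/(-557611) = -224/(-557611) = -224*(-1/557611) = 224/557611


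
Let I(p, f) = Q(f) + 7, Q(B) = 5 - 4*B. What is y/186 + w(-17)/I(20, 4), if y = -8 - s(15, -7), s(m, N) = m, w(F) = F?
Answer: 1535/372 ≈ 4.1263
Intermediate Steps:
y = -23 (y = -8 - 1*15 = -8 - 15 = -23)
I(p, f) = 12 - 4*f (I(p, f) = (5 - 4*f) + 7 = 12 - 4*f)
y/186 + w(-17)/I(20, 4) = -23/186 - 17/(12 - 4*4) = -23*1/186 - 17/(12 - 16) = -23/186 - 17/(-4) = -23/186 - 17*(-¼) = -23/186 + 17/4 = 1535/372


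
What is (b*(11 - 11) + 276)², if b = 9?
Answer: 76176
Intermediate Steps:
(b*(11 - 11) + 276)² = (9*(11 - 11) + 276)² = (9*0 + 276)² = (0 + 276)² = 276² = 76176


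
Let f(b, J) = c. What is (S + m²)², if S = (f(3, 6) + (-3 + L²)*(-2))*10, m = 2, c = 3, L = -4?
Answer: 51076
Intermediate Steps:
f(b, J) = 3
S = -230 (S = (3 + (-3 + (-4)²)*(-2))*10 = (3 + (-3 + 16)*(-2))*10 = (3 + 13*(-2))*10 = (3 - 26)*10 = -23*10 = -230)
(S + m²)² = (-230 + 2²)² = (-230 + 4)² = (-226)² = 51076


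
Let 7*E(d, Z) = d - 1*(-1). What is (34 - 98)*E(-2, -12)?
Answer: 64/7 ≈ 9.1429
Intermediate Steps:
E(d, Z) = ⅐ + d/7 (E(d, Z) = (d - 1*(-1))/7 = (d + 1)/7 = (1 + d)/7 = ⅐ + d/7)
(34 - 98)*E(-2, -12) = (34 - 98)*(⅐ + (⅐)*(-2)) = -64*(⅐ - 2/7) = -64*(-⅐) = 64/7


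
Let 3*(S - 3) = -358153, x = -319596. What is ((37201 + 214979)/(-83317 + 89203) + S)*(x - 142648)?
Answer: 18038464711384/327 ≈ 5.5163e+10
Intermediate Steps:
S = -358144/3 (S = 3 + (1/3)*(-358153) = 3 - 358153/3 = -358144/3 ≈ -1.1938e+5)
((37201 + 214979)/(-83317 + 89203) + S)*(x - 142648) = ((37201 + 214979)/(-83317 + 89203) - 358144/3)*(-319596 - 142648) = (252180/5886 - 358144/3)*(-462244) = (252180*(1/5886) - 358144/3)*(-462244) = (4670/109 - 358144/3)*(-462244) = -39023686/327*(-462244) = 18038464711384/327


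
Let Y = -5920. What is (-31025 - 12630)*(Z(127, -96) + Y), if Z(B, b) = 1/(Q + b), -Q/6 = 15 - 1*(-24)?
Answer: 17056890331/66 ≈ 2.5844e+8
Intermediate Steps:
Q = -234 (Q = -6*(15 - 1*(-24)) = -6*(15 + 24) = -6*39 = -234)
Z(B, b) = 1/(-234 + b)
(-31025 - 12630)*(Z(127, -96) + Y) = (-31025 - 12630)*(1/(-234 - 96) - 5920) = -43655*(1/(-330) - 5920) = -43655*(-1/330 - 5920) = -43655*(-1953601/330) = 17056890331/66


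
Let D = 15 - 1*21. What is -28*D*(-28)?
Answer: -4704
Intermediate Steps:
D = -6 (D = 15 - 21 = -6)
-28*D*(-28) = -28*(-6)*(-28) = 168*(-28) = -4704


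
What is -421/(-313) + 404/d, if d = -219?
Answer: -34253/68547 ≈ -0.49970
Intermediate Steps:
-421/(-313) + 404/d = -421/(-313) + 404/(-219) = -421*(-1/313) + 404*(-1/219) = 421/313 - 404/219 = -34253/68547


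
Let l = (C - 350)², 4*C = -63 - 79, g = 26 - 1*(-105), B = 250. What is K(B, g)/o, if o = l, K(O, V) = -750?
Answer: -1000/198147 ≈ -0.0050468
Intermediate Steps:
g = 131 (g = 26 + 105 = 131)
C = -71/2 (C = (-63 - 79)/4 = (¼)*(-142) = -71/2 ≈ -35.500)
l = 594441/4 (l = (-71/2 - 350)² = (-771/2)² = 594441/4 ≈ 1.4861e+5)
o = 594441/4 ≈ 1.4861e+5
K(B, g)/o = -750/594441/4 = -750*4/594441 = -1000/198147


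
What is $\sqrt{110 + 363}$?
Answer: $\sqrt{473} \approx 21.749$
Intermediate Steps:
$\sqrt{110 + 363} = \sqrt{473}$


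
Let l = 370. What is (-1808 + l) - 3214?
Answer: -4652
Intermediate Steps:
(-1808 + l) - 3214 = (-1808 + 370) - 3214 = -1438 - 3214 = -4652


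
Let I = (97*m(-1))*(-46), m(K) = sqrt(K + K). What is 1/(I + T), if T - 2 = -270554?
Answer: I/(2*(-135276*I + 2231*sqrt(2))) ≈ -3.6941e-6 + 8.616e-8*I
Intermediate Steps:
T = -270552 (T = 2 - 270554 = -270552)
m(K) = sqrt(2)*sqrt(K) (m(K) = sqrt(2*K) = sqrt(2)*sqrt(K))
I = -4462*I*sqrt(2) (I = (97*(sqrt(2)*sqrt(-1)))*(-46) = (97*(sqrt(2)*I))*(-46) = (97*(I*sqrt(2)))*(-46) = (97*I*sqrt(2))*(-46) = -4462*I*sqrt(2) ≈ -6310.2*I)
1/(I + T) = 1/(-4462*I*sqrt(2) - 270552) = 1/(-270552 - 4462*I*sqrt(2))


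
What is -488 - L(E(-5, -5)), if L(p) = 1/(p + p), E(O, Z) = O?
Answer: -4879/10 ≈ -487.90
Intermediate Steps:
L(p) = 1/(2*p)
-488 - L(E(-5, -5)) = -488 - 1/(2*(-5)) = -488 - (-1)/(2*5) = -488 - 1*(-1/10) = -488 + 1/10 = -4879/10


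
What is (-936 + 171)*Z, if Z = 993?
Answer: -759645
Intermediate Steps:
(-936 + 171)*Z = (-936 + 171)*993 = -765*993 = -759645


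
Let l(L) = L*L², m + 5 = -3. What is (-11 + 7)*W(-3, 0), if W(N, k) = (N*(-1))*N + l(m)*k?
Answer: 36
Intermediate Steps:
m = -8 (m = -5 - 3 = -8)
l(L) = L³
W(N, k) = -N² - 512*k (W(N, k) = (N*(-1))*N + (-8)³*k = (-N)*N - 512*k = -N² - 512*k)
(-11 + 7)*W(-3, 0) = (-11 + 7)*(-1*(-3)² - 512*0) = -4*(-1*9 + 0) = -4*(-9 + 0) = -4*(-9) = 36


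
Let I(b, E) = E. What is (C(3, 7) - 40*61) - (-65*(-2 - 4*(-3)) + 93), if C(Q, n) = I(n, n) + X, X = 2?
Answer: -1874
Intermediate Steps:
C(Q, n) = 2 + n (C(Q, n) = n + 2 = 2 + n)
(C(3, 7) - 40*61) - (-65*(-2 - 4*(-3)) + 93) = ((2 + 7) - 40*61) - (-65*(-2 - 4*(-3)) + 93) = (9 - 2440) - (-65*(-2 + 12) + 93) = -2431 - (-65*10 + 93) = -2431 - (-650 + 93) = -2431 - 1*(-557) = -2431 + 557 = -1874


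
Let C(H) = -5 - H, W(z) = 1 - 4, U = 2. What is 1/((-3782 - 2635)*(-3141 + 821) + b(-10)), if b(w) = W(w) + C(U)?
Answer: 1/14887430 ≈ 6.7171e-8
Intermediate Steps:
W(z) = -3
b(w) = -10 (b(w) = -3 + (-5 - 1*2) = -3 + (-5 - 2) = -3 - 7 = -10)
1/((-3782 - 2635)*(-3141 + 821) + b(-10)) = 1/((-3782 - 2635)*(-3141 + 821) - 10) = 1/(-6417*(-2320) - 10) = 1/(14887440 - 10) = 1/14887430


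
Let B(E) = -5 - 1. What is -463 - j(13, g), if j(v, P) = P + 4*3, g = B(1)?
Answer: -469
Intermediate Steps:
B(E) = -6
g = -6
j(v, P) = 12 + P (j(v, P) = P + 12 = 12 + P)
-463 - j(13, g) = -463 - (12 - 6) = -463 - 1*6 = -463 - 6 = -469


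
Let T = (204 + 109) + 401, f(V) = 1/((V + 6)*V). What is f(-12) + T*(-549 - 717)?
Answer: -65082527/72 ≈ -9.0392e+5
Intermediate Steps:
f(V) = 1/(V*(6 + V)) (f(V) = 1/((6 + V)*V) = 1/(V*(6 + V)))
T = 714 (T = 313 + 401 = 714)
f(-12) + T*(-549 - 717) = 1/((-12)*(6 - 12)) + 714*(-549 - 717) = -1/12/(-6) + 714*(-1266) = -1/12*(-⅙) - 903924 = 1/72 - 903924 = -65082527/72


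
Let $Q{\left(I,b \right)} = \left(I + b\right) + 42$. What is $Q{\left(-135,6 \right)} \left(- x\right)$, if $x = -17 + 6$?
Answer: $-957$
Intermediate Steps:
$Q{\left(I,b \right)} = 42 + I + b$
$x = -11$
$Q{\left(-135,6 \right)} \left(- x\right) = \left(42 - 135 + 6\right) \left(\left(-1\right) \left(-11\right)\right) = \left(-87\right) 11 = -957$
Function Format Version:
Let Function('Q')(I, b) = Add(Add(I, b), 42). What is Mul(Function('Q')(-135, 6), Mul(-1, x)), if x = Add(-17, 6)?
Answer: -957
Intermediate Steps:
Function('Q')(I, b) = Add(42, I, b)
x = -11
Mul(Function('Q')(-135, 6), Mul(-1, x)) = Mul(Add(42, -135, 6), Mul(-1, -11)) = Mul(-87, 11) = -957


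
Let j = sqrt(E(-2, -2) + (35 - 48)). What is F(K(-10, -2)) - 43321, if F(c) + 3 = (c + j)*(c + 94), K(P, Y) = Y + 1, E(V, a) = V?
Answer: -43417 + 93*I*sqrt(15) ≈ -43417.0 + 360.19*I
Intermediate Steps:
j = I*sqrt(15) (j = sqrt(-2 + (35 - 48)) = sqrt(-2 - 13) = sqrt(-15) = I*sqrt(15) ≈ 3.873*I)
K(P, Y) = 1 + Y
F(c) = -3 + (94 + c)*(c + I*sqrt(15)) (F(c) = -3 + (c + I*sqrt(15))*(c + 94) = -3 + (c + I*sqrt(15))*(94 + c) = -3 + (94 + c)*(c + I*sqrt(15)))
F(K(-10, -2)) - 43321 = (-3 + (1 - 2)**2 + 94*(1 - 2) + 94*I*sqrt(15) + I*(1 - 2)*sqrt(15)) - 43321 = (-3 + (-1)**2 + 94*(-1) + 94*I*sqrt(15) + I*(-1)*sqrt(15)) - 43321 = (-3 + 1 - 94 + 94*I*sqrt(15) - I*sqrt(15)) - 43321 = (-96 + 93*I*sqrt(15)) - 43321 = -43417 + 93*I*sqrt(15)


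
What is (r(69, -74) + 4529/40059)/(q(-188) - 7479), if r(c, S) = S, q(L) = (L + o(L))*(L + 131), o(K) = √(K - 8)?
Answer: -3193664123/148418234469 - 787316642*I/148418234469 ≈ -0.021518 - 0.0053047*I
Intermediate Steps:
o(K) = √(-8 + K)
q(L) = (131 + L)*(L + √(-8 + L)) (q(L) = (L + √(-8 + L))*(L + 131) = (L + √(-8 + L))*(131 + L) = (131 + L)*(L + √(-8 + L)))
(r(69, -74) + 4529/40059)/(q(-188) - 7479) = (-74 + 4529/40059)/(((-188)² + 131*(-188) + 131*√(-8 - 188) - 188*√(-8 - 188)) - 7479) = (-74 + 4529*(1/40059))/((35344 - 24628 + 131*√(-196) - 2632*I) - 7479) = (-74 + 4529/40059)/((35344 - 24628 + 131*(14*I) - 2632*I) - 7479) = -2959837/(40059*((35344 - 24628 + 1834*I - 2632*I) - 7479)) = -2959837/(40059*((10716 - 798*I) - 7479)) = -2959837*(3237 + 798*I)/11114973/40059 = -2959837*(3237 + 798*I)/445254703407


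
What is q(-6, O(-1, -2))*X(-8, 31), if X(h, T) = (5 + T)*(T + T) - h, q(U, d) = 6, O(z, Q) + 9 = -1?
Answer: 13440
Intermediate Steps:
O(z, Q) = -10 (O(z, Q) = -9 - 1 = -10)
X(h, T) = -h + 2*T*(5 + T) (X(h, T) = (5 + T)*(2*T) - h = 2*T*(5 + T) - h = -h + 2*T*(5 + T))
q(-6, O(-1, -2))*X(-8, 31) = 6*(-1*(-8) + 2*31² + 10*31) = 6*(8 + 2*961 + 310) = 6*(8 + 1922 + 310) = 6*2240 = 13440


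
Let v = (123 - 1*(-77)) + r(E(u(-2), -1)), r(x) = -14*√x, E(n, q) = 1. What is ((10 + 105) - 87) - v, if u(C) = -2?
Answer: -158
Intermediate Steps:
v = 186 (v = (123 - 1*(-77)) - 14*√1 = (123 + 77) - 14*1 = 200 - 14 = 186)
((10 + 105) - 87) - v = ((10 + 105) - 87) - 1*186 = (115 - 87) - 186 = 28 - 186 = -158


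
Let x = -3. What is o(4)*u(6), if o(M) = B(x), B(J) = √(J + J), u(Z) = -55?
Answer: -55*I*√6 ≈ -134.72*I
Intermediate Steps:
B(J) = √2*√J (B(J) = √(2*J) = √2*√J)
o(M) = I*√6 (o(M) = √2*√(-3) = √2*(I*√3) = I*√6)
o(4)*u(6) = (I*√6)*(-55) = -55*I*√6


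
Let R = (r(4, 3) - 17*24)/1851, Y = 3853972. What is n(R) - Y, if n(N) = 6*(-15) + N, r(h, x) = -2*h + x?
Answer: -7133869175/1851 ≈ -3.8541e+6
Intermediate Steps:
r(h, x) = x - 2*h
R = -413/1851 (R = ((3 - 2*4) - 17*24)/1851 = ((3 - 8) - 408)*(1/1851) = (-5 - 408)*(1/1851) = -413*1/1851 = -413/1851 ≈ -0.22312)
n(N) = -90 + N
n(R) - Y = (-90 - 413/1851) - 1*3853972 = -167003/1851 - 3853972 = -7133869175/1851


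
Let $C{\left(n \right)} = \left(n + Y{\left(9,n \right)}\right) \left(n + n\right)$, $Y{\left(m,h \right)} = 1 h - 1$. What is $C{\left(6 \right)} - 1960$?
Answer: $-1828$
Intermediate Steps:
$Y{\left(m,h \right)} = -1 + h$ ($Y{\left(m,h \right)} = h - 1 = -1 + h$)
$C{\left(n \right)} = 2 n \left(-1 + 2 n\right)$ ($C{\left(n \right)} = \left(n + \left(-1 + n\right)\right) \left(n + n\right) = \left(-1 + 2 n\right) 2 n = 2 n \left(-1 + 2 n\right)$)
$C{\left(6 \right)} - 1960 = 2 \cdot 6 \left(-1 + 2 \cdot 6\right) - 1960 = 2 \cdot 6 \left(-1 + 12\right) - 1960 = 2 \cdot 6 \cdot 11 - 1960 = 132 - 1960 = -1828$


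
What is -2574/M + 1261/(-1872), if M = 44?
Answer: -8521/144 ≈ -59.174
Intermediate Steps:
-2574/M + 1261/(-1872) = -2574/44 + 1261/(-1872) = -2574*1/44 + 1261*(-1/1872) = -117/2 - 97/144 = -8521/144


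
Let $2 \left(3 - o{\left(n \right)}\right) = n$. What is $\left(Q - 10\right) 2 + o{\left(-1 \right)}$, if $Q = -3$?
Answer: $- \frac{45}{2} \approx -22.5$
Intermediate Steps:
$o{\left(n \right)} = 3 - \frac{n}{2}$
$\left(Q - 10\right) 2 + o{\left(-1 \right)} = \left(-3 - 10\right) 2 + \left(3 - - \frac{1}{2}\right) = \left(-13\right) 2 + \left(3 + \frac{1}{2}\right) = -26 + \frac{7}{2} = - \frac{45}{2}$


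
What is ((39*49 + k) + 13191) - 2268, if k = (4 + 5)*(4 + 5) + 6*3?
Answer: 12933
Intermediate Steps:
k = 99 (k = 9*9 + 18 = 81 + 18 = 99)
((39*49 + k) + 13191) - 2268 = ((39*49 + 99) + 13191) - 2268 = ((1911 + 99) + 13191) - 2268 = (2010 + 13191) - 2268 = 15201 - 2268 = 12933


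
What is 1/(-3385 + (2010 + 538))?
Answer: -1/837 ≈ -0.0011947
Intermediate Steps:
1/(-3385 + (2010 + 538)) = 1/(-3385 + 2548) = 1/(-837) = -1/837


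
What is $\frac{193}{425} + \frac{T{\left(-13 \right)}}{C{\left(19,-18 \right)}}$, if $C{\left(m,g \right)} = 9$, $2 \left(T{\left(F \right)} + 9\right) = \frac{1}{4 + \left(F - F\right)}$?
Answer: $- \frac{16279}{30600} \approx -0.53199$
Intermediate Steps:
$T{\left(F \right)} = - \frac{71}{8}$ ($T{\left(F \right)} = -9 + \frac{1}{2 \left(4 + \left(F - F\right)\right)} = -9 + \frac{1}{2 \left(4 + 0\right)} = -9 + \frac{1}{2 \cdot 4} = -9 + \frac{1}{2} \cdot \frac{1}{4} = -9 + \frac{1}{8} = - \frac{71}{8}$)
$\frac{193}{425} + \frac{T{\left(-13 \right)}}{C{\left(19,-18 \right)}} = \frac{193}{425} - \frac{71}{8 \cdot 9} = 193 \cdot \frac{1}{425} - \frac{71}{72} = \frac{193}{425} - \frac{71}{72} = - \frac{16279}{30600}$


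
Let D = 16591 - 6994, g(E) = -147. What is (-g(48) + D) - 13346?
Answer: -3602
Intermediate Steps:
D = 9597
(-g(48) + D) - 13346 = (-1*(-147) + 9597) - 13346 = (147 + 9597) - 13346 = 9744 - 13346 = -3602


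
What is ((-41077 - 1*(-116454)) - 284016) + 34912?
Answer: -173727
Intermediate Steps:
((-41077 - 1*(-116454)) - 284016) + 34912 = ((-41077 + 116454) - 284016) + 34912 = (75377 - 284016) + 34912 = -208639 + 34912 = -173727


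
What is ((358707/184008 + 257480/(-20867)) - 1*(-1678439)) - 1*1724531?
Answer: -5364215522151/116354392 ≈ -46102.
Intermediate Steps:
((358707/184008 + 257480/(-20867)) - 1*(-1678439)) - 1*1724531 = ((358707*(1/184008) + 257480*(-1/20867)) + 1678439) - 1724531 = ((119569/61336 - 257480/20867) + 1678439) - 1724531 = (-1208886087/116354392 + 1678439) - 1724531 = 195292540468001/116354392 - 1724531 = -5364215522151/116354392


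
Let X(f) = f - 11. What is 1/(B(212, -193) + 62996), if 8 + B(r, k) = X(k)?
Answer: 1/62784 ≈ 1.5928e-5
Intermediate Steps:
X(f) = -11 + f
B(r, k) = -19 + k (B(r, k) = -8 + (-11 + k) = -19 + k)
1/(B(212, -193) + 62996) = 1/((-19 - 193) + 62996) = 1/(-212 + 62996) = 1/62784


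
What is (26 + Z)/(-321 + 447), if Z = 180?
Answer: 103/63 ≈ 1.6349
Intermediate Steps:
(26 + Z)/(-321 + 447) = (26 + 180)/(-321 + 447) = 206/126 = 206*(1/126) = 103/63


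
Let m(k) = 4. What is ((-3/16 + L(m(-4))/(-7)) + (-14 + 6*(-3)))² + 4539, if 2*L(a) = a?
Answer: 70164985/12544 ≈ 5593.5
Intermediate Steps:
L(a) = a/2
((-3/16 + L(m(-4))/(-7)) + (-14 + 6*(-3)))² + 4539 = ((-3/16 + ((½)*4)/(-7)) + (-14 + 6*(-3)))² + 4539 = ((-3*1/16 + 2*(-⅐)) + (-14 - 18))² + 4539 = ((-3/16 - 2/7) - 32)² + 4539 = (-53/112 - 32)² + 4539 = (-3637/112)² + 4539 = 13227769/12544 + 4539 = 70164985/12544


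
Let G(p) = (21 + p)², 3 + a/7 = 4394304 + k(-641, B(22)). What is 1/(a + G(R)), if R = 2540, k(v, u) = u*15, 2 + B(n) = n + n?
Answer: 1/37323238 ≈ 2.6793e-8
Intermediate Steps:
B(n) = -2 + 2*n (B(n) = -2 + (n + n) = -2 + 2*n)
k(v, u) = 15*u
a = 30764517 (a = -21 + 7*(4394304 + 15*(-2 + 2*22)) = -21 + 7*(4394304 + 15*(-2 + 44)) = -21 + 7*(4394304 + 15*42) = -21 + 7*(4394304 + 630) = -21 + 7*4394934 = -21 + 30764538 = 30764517)
1/(a + G(R)) = 1/(30764517 + (21 + 2540)²) = 1/(30764517 + 2561²) = 1/(30764517 + 6558721) = 1/37323238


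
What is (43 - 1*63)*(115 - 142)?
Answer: 540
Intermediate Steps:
(43 - 1*63)*(115 - 142) = (43 - 63)*(-27) = -20*(-27) = 540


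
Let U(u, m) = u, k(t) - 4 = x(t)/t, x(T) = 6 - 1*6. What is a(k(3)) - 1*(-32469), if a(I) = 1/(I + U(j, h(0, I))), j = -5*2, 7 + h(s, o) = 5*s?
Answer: 194813/6 ≈ 32469.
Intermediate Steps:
h(s, o) = -7 + 5*s
x(T) = 0 (x(T) = 6 - 6 = 0)
k(t) = 4 (k(t) = 4 + 0/t = 4 + 0 = 4)
j = -10
a(I) = 1/(-10 + I) (a(I) = 1/(I - 10) = 1/(-10 + I))
a(k(3)) - 1*(-32469) = 1/(-10 + 4) - 1*(-32469) = 1/(-6) + 32469 = -1/6 + 32469 = 194813/6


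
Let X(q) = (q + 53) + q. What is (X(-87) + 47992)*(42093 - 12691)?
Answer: 1407503142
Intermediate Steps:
X(q) = 53 + 2*q (X(q) = (53 + q) + q = 53 + 2*q)
(X(-87) + 47992)*(42093 - 12691) = ((53 + 2*(-87)) + 47992)*(42093 - 12691) = ((53 - 174) + 47992)*29402 = (-121 + 47992)*29402 = 47871*29402 = 1407503142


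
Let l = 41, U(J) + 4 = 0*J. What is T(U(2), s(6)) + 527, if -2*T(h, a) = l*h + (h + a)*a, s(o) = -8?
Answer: 561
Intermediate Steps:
U(J) = -4 (U(J) = -4 + 0*J = -4 + 0 = -4)
T(h, a) = -41*h/2 - a*(a + h)/2 (T(h, a) = -(41*h + (h + a)*a)/2 = -(41*h + (a + h)*a)/2 = -(41*h + a*(a + h))/2 = -41*h/2 - a*(a + h)/2)
T(U(2), s(6)) + 527 = (-41/2*(-4) - ½*(-8)² - ½*(-8)*(-4)) + 527 = (82 - ½*64 - 16) + 527 = (82 - 32 - 16) + 527 = 34 + 527 = 561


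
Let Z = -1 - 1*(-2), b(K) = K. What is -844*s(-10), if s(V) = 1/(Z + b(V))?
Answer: 844/9 ≈ 93.778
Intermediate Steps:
Z = 1 (Z = -1 + 2 = 1)
s(V) = 1/(1 + V)
-844*s(-10) = -844/(1 - 10) = -844/(-9) = -844*(-⅑) = 844/9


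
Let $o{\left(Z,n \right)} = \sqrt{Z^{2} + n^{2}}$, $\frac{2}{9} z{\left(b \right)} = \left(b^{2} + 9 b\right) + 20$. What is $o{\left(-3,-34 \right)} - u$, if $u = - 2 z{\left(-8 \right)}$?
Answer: $108 + \sqrt{1165} \approx 142.13$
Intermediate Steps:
$z{\left(b \right)} = 90 + \frac{9 b^{2}}{2} + \frac{81 b}{2}$ ($z{\left(b \right)} = \frac{9 \left(\left(b^{2} + 9 b\right) + 20\right)}{2} = \frac{9 \left(20 + b^{2} + 9 b\right)}{2} = 90 + \frac{9 b^{2}}{2} + \frac{81 b}{2}$)
$u = -108$ ($u = - 2 \left(90 + \frac{9 \left(-8\right)^{2}}{2} + \frac{81}{2} \left(-8\right)\right) = - 2 \left(90 + \frac{9}{2} \cdot 64 - 324\right) = - 2 \left(90 + 288 - 324\right) = \left(-2\right) 54 = -108$)
$o{\left(-3,-34 \right)} - u = \sqrt{\left(-3\right)^{2} + \left(-34\right)^{2}} - -108 = \sqrt{9 + 1156} + 108 = \sqrt{1165} + 108 = 108 + \sqrt{1165}$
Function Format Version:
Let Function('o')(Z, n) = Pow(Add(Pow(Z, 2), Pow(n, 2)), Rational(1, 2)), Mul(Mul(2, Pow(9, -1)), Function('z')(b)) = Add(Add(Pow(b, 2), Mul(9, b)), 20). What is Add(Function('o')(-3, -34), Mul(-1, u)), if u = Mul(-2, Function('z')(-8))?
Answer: Add(108, Pow(1165, Rational(1, 2))) ≈ 142.13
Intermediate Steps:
Function('z')(b) = Add(90, Mul(Rational(9, 2), Pow(b, 2)), Mul(Rational(81, 2), b)) (Function('z')(b) = Mul(Rational(9, 2), Add(Add(Pow(b, 2), Mul(9, b)), 20)) = Mul(Rational(9, 2), Add(20, Pow(b, 2), Mul(9, b))) = Add(90, Mul(Rational(9, 2), Pow(b, 2)), Mul(Rational(81, 2), b)))
u = -108 (u = Mul(-2, Add(90, Mul(Rational(9, 2), Pow(-8, 2)), Mul(Rational(81, 2), -8))) = Mul(-2, Add(90, Mul(Rational(9, 2), 64), -324)) = Mul(-2, Add(90, 288, -324)) = Mul(-2, 54) = -108)
Add(Function('o')(-3, -34), Mul(-1, u)) = Add(Pow(Add(Pow(-3, 2), Pow(-34, 2)), Rational(1, 2)), Mul(-1, -108)) = Add(Pow(Add(9, 1156), Rational(1, 2)), 108) = Add(Pow(1165, Rational(1, 2)), 108) = Add(108, Pow(1165, Rational(1, 2)))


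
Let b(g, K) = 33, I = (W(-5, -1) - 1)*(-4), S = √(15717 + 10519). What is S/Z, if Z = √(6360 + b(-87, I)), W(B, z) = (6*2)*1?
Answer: 2*√41931687/6393 ≈ 2.0258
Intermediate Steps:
W(B, z) = 12 (W(B, z) = 12*1 = 12)
S = 2*√6559 (S = √26236 = 2*√6559 ≈ 161.98)
I = -44 (I = (12 - 1)*(-4) = 11*(-4) = -44)
Z = √6393 (Z = √(6360 + 33) = √6393 ≈ 79.956)
S/Z = (2*√6559)/(√6393) = (2*√6559)*(√6393/6393) = 2*√41931687/6393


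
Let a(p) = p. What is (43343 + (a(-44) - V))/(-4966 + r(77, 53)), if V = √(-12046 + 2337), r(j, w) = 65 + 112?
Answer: -43299/4789 + I*√9709/4789 ≈ -9.0414 + 0.020575*I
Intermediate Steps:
r(j, w) = 177
V = I*√9709 (V = √(-9709) = I*√9709 ≈ 98.534*I)
(43343 + (a(-44) - V))/(-4966 + r(77, 53)) = (43343 + (-44 - I*√9709))/(-4966 + 177) = (43343 + (-44 - I*√9709))/(-4789) = (43299 - I*√9709)*(-1/4789) = -43299/4789 + I*√9709/4789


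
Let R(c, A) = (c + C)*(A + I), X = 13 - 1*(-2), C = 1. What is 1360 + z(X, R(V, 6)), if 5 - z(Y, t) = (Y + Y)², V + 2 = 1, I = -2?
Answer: 465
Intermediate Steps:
X = 15 (X = 13 + 2 = 15)
V = -1 (V = -2 + 1 = -1)
R(c, A) = (1 + c)*(-2 + A) (R(c, A) = (c + 1)*(A - 2) = (1 + c)*(-2 + A))
z(Y, t) = 5 - 4*Y² (z(Y, t) = 5 - (Y + Y)² = 5 - (2*Y)² = 5 - 4*Y²)
1360 + z(X, R(V, 6)) = 1360 + (5 - 4*15²) = 1360 + (5 - 4*225) = 1360 + (5 - 900) = 1360 - 895 = 465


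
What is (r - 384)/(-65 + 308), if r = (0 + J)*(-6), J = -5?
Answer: -118/81 ≈ -1.4568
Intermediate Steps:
r = 30 (r = (0 - 5)*(-6) = -5*(-6) = 30)
(r - 384)/(-65 + 308) = (30 - 384)/(-65 + 308) = -354/243 = -354*1/243 = -118/81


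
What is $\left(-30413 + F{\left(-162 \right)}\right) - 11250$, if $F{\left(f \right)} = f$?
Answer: $-41825$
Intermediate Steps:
$\left(-30413 + F{\left(-162 \right)}\right) - 11250 = \left(-30413 - 162\right) - 11250 = -30575 - 11250 = -41825$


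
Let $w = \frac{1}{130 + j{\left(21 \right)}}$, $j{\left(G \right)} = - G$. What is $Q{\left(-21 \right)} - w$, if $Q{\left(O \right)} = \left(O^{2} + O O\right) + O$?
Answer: $\frac{93848}{109} \approx 860.99$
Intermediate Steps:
$Q{\left(O \right)} = O + 2 O^{2}$ ($Q{\left(O \right)} = \left(O^{2} + O^{2}\right) + O = 2 O^{2} + O = O + 2 O^{2}$)
$w = \frac{1}{109}$ ($w = \frac{1}{130 - 21} = \frac{1}{109} \approx 0.0091743$)
$Q{\left(-21 \right)} - w = - 21 \left(1 + 2 \left(-21\right)\right) - \frac{1}{109} = - 21 \left(1 - 42\right) - \frac{1}{109} = \left(-21\right) \left(-41\right) - \frac{1}{109} = 861 - \frac{1}{109} = \frac{93848}{109}$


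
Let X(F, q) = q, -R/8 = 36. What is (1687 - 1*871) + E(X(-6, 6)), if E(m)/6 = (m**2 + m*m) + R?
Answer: -480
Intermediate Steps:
R = -288 (R = -8*36 = -288)
E(m) = -1728 + 12*m**2 (E(m) = 6*((m**2 + m*m) - 288) = 6*((m**2 + m**2) - 288) = 6*(2*m**2 - 288) = 6*(-288 + 2*m**2) = -1728 + 12*m**2)
(1687 - 1*871) + E(X(-6, 6)) = (1687 - 1*871) + (-1728 + 12*6**2) = (1687 - 871) + (-1728 + 12*36) = 816 + (-1728 + 432) = 816 - 1296 = -480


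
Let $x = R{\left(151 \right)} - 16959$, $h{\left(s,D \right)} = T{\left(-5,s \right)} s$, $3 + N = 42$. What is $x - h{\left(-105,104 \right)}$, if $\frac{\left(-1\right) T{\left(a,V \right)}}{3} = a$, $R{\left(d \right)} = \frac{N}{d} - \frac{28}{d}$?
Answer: $- \frac{2322973}{151} \approx -15384.0$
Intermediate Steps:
$N = 39$ ($N = -3 + 42 = 39$)
$R{\left(d \right)} = \frac{11}{d}$ ($R{\left(d \right)} = \frac{39}{d} - \frac{28}{d} = \frac{11}{d}$)
$T{\left(a,V \right)} = - 3 a$
$h{\left(s,D \right)} = 15 s$ ($h{\left(s,D \right)} = \left(-3\right) \left(-5\right) s = 15 s$)
$x = - \frac{2560798}{151}$ ($x = \frac{11}{151} - 16959 = - \frac{2560798}{151} \approx -16959.0$)
$x - h{\left(-105,104 \right)} = - \frac{2560798}{151} - 15 \left(-105\right) = - \frac{2560798}{151} - -1575 = - \frac{2560798}{151} + 1575 = - \frac{2322973}{151}$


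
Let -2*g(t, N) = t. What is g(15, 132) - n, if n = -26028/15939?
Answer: -20781/3542 ≈ -5.8670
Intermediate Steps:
g(t, N) = -t/2
n = -2892/1771 (n = -26028*1/15939 = -2892/1771 ≈ -1.6330)
g(15, 132) - n = -1/2*15 - 1*(-2892/1771) = -15/2 + 2892/1771 = -20781/3542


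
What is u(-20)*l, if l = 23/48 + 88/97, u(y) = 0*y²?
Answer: 0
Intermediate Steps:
u(y) = 0
l = 6455/4656 (l = 23*(1/48) + 88*(1/97) = 23/48 + 88/97 = 6455/4656 ≈ 1.3864)
u(-20)*l = 0*(6455/4656) = 0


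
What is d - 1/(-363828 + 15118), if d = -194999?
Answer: -67998101289/348710 ≈ -1.9500e+5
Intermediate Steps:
d - 1/(-363828 + 15118) = -194999 - 1/(-363828 + 15118) = -194999 - 1/(-348710) = -194999 - 1*(-1/348710) = -194999 + 1/348710 = -67998101289/348710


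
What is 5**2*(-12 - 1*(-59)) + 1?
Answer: 1176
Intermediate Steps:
5**2*(-12 - 1*(-59)) + 1 = 25*(-12 + 59) + 1 = 25*47 + 1 = 1175 + 1 = 1176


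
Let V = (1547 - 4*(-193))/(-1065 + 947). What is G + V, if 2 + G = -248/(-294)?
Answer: -360953/17346 ≈ -20.809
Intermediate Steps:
G = -170/147 (G = -2 - 248/(-294) = -2 - 248*(-1/294) = -2 + 124/147 = -170/147 ≈ -1.1565)
V = -2319/118 (V = (1547 + 772)/(-118) = 2319*(-1/118) = -2319/118 ≈ -19.653)
G + V = -170/147 - 2319/118 = -360953/17346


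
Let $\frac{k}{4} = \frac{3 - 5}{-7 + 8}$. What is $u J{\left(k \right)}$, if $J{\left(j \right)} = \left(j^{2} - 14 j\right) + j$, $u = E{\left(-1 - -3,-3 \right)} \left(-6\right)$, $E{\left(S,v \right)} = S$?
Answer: $-2016$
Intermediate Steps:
$k = -8$ ($k = 4 \frac{3 - 5}{-7 + 8} = 4 \left(- \frac{2}{1}\right) = 4 \left(\left(-2\right) 1\right) = 4 \left(-2\right) = -8$)
$u = -12$ ($u = \left(-1 - -3\right) \left(-6\right) = \left(-1 + 3\right) \left(-6\right) = 2 \left(-6\right) = -12$)
$J{\left(j \right)} = j^{2} - 13 j$
$u J{\left(k \right)} = - 12 \left(- 8 \left(-13 - 8\right)\right) = - 12 \left(\left(-8\right) \left(-21\right)\right) = \left(-12\right) 168 = -2016$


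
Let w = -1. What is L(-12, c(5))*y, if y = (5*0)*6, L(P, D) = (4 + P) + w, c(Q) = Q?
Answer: 0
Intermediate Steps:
L(P, D) = 3 + P (L(P, D) = (4 + P) - 1 = 3 + P)
y = 0 (y = 0*6 = 0)
L(-12, c(5))*y = (3 - 12)*0 = -9*0 = 0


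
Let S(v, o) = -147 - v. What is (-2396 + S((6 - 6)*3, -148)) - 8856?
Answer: -11399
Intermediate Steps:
(-2396 + S((6 - 6)*3, -148)) - 8856 = (-2396 + (-147 - (6 - 6)*3)) - 8856 = (-2396 + (-147 - 0*3)) - 8856 = (-2396 + (-147 - 1*0)) - 8856 = (-2396 + (-147 + 0)) - 8856 = (-2396 - 147) - 8856 = -2543 - 8856 = -11399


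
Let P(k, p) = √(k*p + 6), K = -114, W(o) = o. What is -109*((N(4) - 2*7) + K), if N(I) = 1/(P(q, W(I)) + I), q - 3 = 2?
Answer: 69978/5 - 109*√26/10 ≈ 13940.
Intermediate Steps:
q = 5 (q = 3 + 2 = 5)
P(k, p) = √(6 + k*p)
N(I) = 1/(I + √(6 + 5*I)) (N(I) = 1/(√(6 + 5*I) + I) = 1/(I + √(6 + 5*I)))
-109*((N(4) - 2*7) + K) = -109*((1/(4 + √(6 + 5*4)) - 2*7) - 114) = -109*((1/(4 + √(6 + 20)) - 14) - 114) = -109*((1/(4 + √26) - 14) - 114) = -109*((-14 + 1/(4 + √26)) - 114) = -109*(-128 + 1/(4 + √26)) = 13952 - 109/(4 + √26)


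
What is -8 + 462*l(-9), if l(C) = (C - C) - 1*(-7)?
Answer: 3226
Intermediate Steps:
l(C) = 7 (l(C) = 0 + 7 = 7)
-8 + 462*l(-9) = -8 + 462*7 = -8 + 3234 = 3226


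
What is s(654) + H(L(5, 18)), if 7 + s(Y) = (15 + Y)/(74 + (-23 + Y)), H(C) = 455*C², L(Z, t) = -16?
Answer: 27371378/235 ≈ 1.1647e+5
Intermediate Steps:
s(Y) = -7 + (15 + Y)/(51 + Y) (s(Y) = -7 + (15 + Y)/(74 + (-23 + Y)) = -7 + (15 + Y)/(51 + Y))
s(654) + H(L(5, 18)) = 6*(-57 - 1*654)/(51 + 654) + 455*(-16)² = 6*(-57 - 654)/705 + 455*256 = 6*(1/705)*(-711) + 116480 = -1422/235 + 116480 = 27371378/235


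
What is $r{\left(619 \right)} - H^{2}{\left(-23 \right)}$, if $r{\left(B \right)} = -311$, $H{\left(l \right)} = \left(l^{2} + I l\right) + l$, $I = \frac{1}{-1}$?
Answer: $-280152$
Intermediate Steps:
$I = -1$
$H{\left(l \right)} = l^{2}$ ($H{\left(l \right)} = \left(l^{2} - l\right) + l = l^{2}$)
$r{\left(619 \right)} - H^{2}{\left(-23 \right)} = -311 - \left(\left(-23\right)^{2}\right)^{2} = -311 - 529^{2} = -311 - 279841 = -280152$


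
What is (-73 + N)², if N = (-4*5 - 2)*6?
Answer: 42025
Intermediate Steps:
N = -132 (N = (-20 - 2)*6 = -22*6 = -132)
(-73 + N)² = (-73 - 132)² = (-205)² = 42025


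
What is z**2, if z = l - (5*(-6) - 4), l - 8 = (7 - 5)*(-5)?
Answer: 1024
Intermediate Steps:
l = -2 (l = 8 + (7 - 5)*(-5) = 8 + 2*(-5) = 8 - 10 = -2)
z = 32 (z = -2 - (5*(-6) - 4) = -2 - (-30 - 4) = -2 - 1*(-34) = -2 + 34 = 32)
z**2 = 32**2 = 1024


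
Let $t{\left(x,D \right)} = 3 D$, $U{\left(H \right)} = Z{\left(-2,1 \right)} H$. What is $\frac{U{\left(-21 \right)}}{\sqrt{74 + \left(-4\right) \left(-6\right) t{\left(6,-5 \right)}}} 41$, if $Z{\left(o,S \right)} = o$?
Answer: $- \frac{861 i \sqrt{286}}{143} \approx - 101.82 i$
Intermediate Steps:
$U{\left(H \right)} = - 2 H$
$\frac{U{\left(-21 \right)}}{\sqrt{74 + \left(-4\right) \left(-6\right) t{\left(6,-5 \right)}}} 41 = \frac{\left(-2\right) \left(-21\right)}{\sqrt{74 + \left(-4\right) \left(-6\right) 3 \left(-5\right)}} 41 = \frac{42}{\sqrt{74 + 24 \left(-15\right)}} 41 = \frac{42}{\sqrt{74 - 360}} \cdot 41 = \frac{42}{\sqrt{-286}} \cdot 41 = \frac{42}{i \sqrt{286}} \cdot 41 = 42 \left(- \frac{i \sqrt{286}}{286}\right) 41 = - \frac{21 i \sqrt{286}}{143} \cdot 41 = - \frac{861 i \sqrt{286}}{143}$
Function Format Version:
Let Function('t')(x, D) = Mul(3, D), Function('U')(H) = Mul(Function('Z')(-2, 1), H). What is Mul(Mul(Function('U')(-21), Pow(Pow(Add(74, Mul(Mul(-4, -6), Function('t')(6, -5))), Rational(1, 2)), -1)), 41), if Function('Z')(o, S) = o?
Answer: Mul(Rational(-861, 143), I, Pow(286, Rational(1, 2))) ≈ Mul(-101.82, I)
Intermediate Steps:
Function('U')(H) = Mul(-2, H)
Mul(Mul(Function('U')(-21), Pow(Pow(Add(74, Mul(Mul(-4, -6), Function('t')(6, -5))), Rational(1, 2)), -1)), 41) = Mul(Mul(Mul(-2, -21), Pow(Pow(Add(74, Mul(Mul(-4, -6), Mul(3, -5))), Rational(1, 2)), -1)), 41) = Mul(Mul(42, Pow(Pow(Add(74, Mul(24, -15)), Rational(1, 2)), -1)), 41) = Mul(Mul(42, Pow(Pow(Add(74, -360), Rational(1, 2)), -1)), 41) = Mul(Mul(42, Pow(Pow(-286, Rational(1, 2)), -1)), 41) = Mul(Mul(42, Pow(Mul(I, Pow(286, Rational(1, 2))), -1)), 41) = Mul(Mul(42, Mul(Rational(-1, 286), I, Pow(286, Rational(1, 2)))), 41) = Mul(Mul(Rational(-21, 143), I, Pow(286, Rational(1, 2))), 41) = Mul(Rational(-861, 143), I, Pow(286, Rational(1, 2)))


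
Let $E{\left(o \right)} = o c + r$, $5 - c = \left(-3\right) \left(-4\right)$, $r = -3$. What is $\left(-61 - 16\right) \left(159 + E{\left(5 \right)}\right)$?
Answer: $-9317$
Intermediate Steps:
$c = -7$ ($c = 5 - \left(-3\right) \left(-4\right) = 5 - 12 = -7$)
$E{\left(o \right)} = -3 - 7 o$ ($E{\left(o \right)} = o \left(-7\right) - 3 = - 7 o - 3 = -3 - 7 o$)
$\left(-61 - 16\right) \left(159 + E{\left(5 \right)}\right) = \left(-61 - 16\right) \left(159 - 38\right) = - 77 \left(159 - 38\right) = \left(-77\right) 121 = -9317$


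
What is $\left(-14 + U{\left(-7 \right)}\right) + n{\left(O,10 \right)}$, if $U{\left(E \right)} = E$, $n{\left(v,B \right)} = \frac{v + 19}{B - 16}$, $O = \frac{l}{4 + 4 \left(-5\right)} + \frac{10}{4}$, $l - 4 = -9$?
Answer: $- \frac{2365}{96} \approx -24.635$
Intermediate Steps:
$l = -5$ ($l = 4 - 9 = -5$)
$O = \frac{45}{16}$ ($O = - \frac{5}{4 + 4 \left(-5\right)} + \frac{10}{4} = - \frac{5}{4 - 20} + 10 \cdot \frac{1}{4} = - \frac{5}{-16} + \frac{5}{2} = \left(-5\right) \left(- \frac{1}{16}\right) + \frac{5}{2} = \frac{5}{16} + \frac{5}{2} = \frac{45}{16} \approx 2.8125$)
$n{\left(v,B \right)} = \frac{19 + v}{-16 + B}$
$\left(-14 + U{\left(-7 \right)}\right) + n{\left(O,10 \right)} = \left(-14 - 7\right) + \frac{19 + \frac{45}{16}}{-16 + 10} = -21 + \frac{1}{-6} \cdot \frac{349}{16} = -21 - \frac{349}{96} = - \frac{2365}{96}$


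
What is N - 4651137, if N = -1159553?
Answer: -5810690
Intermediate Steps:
N - 4651137 = -1159553 - 4651137 = -5810690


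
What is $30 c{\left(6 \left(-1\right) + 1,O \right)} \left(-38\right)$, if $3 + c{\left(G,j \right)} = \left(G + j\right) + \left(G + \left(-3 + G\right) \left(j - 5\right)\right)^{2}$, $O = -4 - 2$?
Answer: $-7837500$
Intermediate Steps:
$O = -6$ ($O = -4 - 2 = -6$)
$c{\left(G,j \right)} = -3 + G + j + \left(G + \left(-5 + j\right) \left(-3 + G\right)\right)^{2}$ ($c{\left(G,j \right)} = -3 + \left(\left(G + j\right) + \left(G + \left(-3 + G\right) \left(j - 5\right)\right)^{2}\right) = -3 + \left(\left(G + j\right) + \left(G + \left(-3 + G\right) \left(-5 + j\right)\right)^{2}\right) = -3 + \left(\left(G + j\right) + \left(G + \left(-5 + j\right) \left(-3 + G\right)\right)^{2}\right) = -3 + \left(G + j + \left(G + \left(-5 + j\right) \left(-3 + G\right)\right)^{2}\right) = -3 + G + j + \left(G + \left(-5 + j\right) \left(-3 + G\right)\right)^{2}$)
$30 c{\left(6 \left(-1\right) + 1,O \right)} \left(-38\right) = 30 \left(-3 + \left(6 \left(-1\right) + 1\right) - 6 + \left(15 - 4 \left(6 \left(-1\right) + 1\right) - -18 + \left(6 \left(-1\right) + 1\right) \left(-6\right)\right)^{2}\right) \left(-38\right) = 30 \left(-3 + \left(-6 + 1\right) - 6 + \left(15 - 4 \left(-6 + 1\right) + 18 + \left(-6 + 1\right) \left(-6\right)\right)^{2}\right) \left(-38\right) = 30 \left(-3 - 5 - 6 + \left(15 - -20 + 18 - -30\right)^{2}\right) \left(-38\right) = 30 \left(-3 - 5 - 6 + \left(15 + 20 + 18 + 30\right)^{2}\right) \left(-38\right) = 30 \left(-3 - 5 - 6 + 83^{2}\right) \left(-38\right) = 30 \left(-3 - 5 - 6 + 6889\right) \left(-38\right) = 30 \cdot 6875 \left(-38\right) = 206250 \left(-38\right) = -7837500$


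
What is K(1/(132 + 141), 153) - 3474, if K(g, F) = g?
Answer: -948401/273 ≈ -3474.0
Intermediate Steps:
K(1/(132 + 141), 153) - 3474 = 1/(132 + 141) - 3474 = 1/273 - 3474 = -948401/273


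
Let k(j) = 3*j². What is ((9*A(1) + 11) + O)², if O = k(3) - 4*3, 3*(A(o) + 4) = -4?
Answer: 484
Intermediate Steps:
A(o) = -16/3 (A(o) = -4 + (⅓)*(-4) = -4 - 4/3 = -16/3)
O = 15 (O = 3*3² - 4*3 = 3*9 - 12 = 27 - 12 = 15)
((9*A(1) + 11) + O)² = ((9*(-16/3) + 11) + 15)² = ((-48 + 11) + 15)² = (-37 + 15)² = (-22)² = 484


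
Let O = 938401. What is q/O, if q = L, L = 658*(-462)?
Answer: -303996/938401 ≈ -0.32395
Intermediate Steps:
L = -303996
q = -303996
q/O = -303996/938401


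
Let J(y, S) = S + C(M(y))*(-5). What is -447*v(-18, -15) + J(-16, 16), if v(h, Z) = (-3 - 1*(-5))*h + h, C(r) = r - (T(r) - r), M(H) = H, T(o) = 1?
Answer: 24319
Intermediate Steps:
C(r) = -1 + 2*r (C(r) = r - (1 - r) = r + (-1 + r) = -1 + 2*r)
v(h, Z) = 3*h (v(h, Z) = (-3 + 5)*h + h = 2*h + h = 3*h)
J(y, S) = 5 + S - 10*y (J(y, S) = S + (-1 + 2*y)*(-5) = S + (5 - 10*y) = 5 + S - 10*y)
-447*v(-18, -15) + J(-16, 16) = -1341*(-18) + (5 + 16 - 10*(-16)) = -447*(-54) + (5 + 16 + 160) = 24138 + 181 = 24319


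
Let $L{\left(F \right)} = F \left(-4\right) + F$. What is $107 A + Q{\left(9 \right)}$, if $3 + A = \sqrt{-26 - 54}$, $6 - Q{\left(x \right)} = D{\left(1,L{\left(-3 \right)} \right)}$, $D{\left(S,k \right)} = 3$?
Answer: $-318 + 428 i \sqrt{5} \approx -318.0 + 957.04 i$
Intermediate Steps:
$L{\left(F \right)} = - 3 F$ ($L{\left(F \right)} = - 4 F + F = - 3 F$)
$Q{\left(x \right)} = 3$ ($Q{\left(x \right)} = 6 - 3 = 3$)
$A = -3 + 4 i \sqrt{5}$ ($A = -3 + \sqrt{-26 - 54} = -3 + \sqrt{-80} = -3 + 4 i \sqrt{5} \approx -3.0 + 8.9443 i$)
$107 A + Q{\left(9 \right)} = 107 \left(-3 + 4 i \sqrt{5}\right) + 3 = \left(-321 + 428 i \sqrt{5}\right) + 3 = -318 + 428 i \sqrt{5}$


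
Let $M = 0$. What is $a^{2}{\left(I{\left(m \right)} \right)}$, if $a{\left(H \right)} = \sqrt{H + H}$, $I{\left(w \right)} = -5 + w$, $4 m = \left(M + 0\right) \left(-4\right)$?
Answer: $-10$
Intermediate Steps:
$m = 0$ ($m = \frac{\left(0 + 0\right) \left(-4\right)}{4} = \frac{0 \left(-4\right)}{4} = \frac{1}{4} \cdot 0 = 0$)
$a{\left(H \right)} = \sqrt{2} \sqrt{H}$ ($a{\left(H \right)} = \sqrt{2 H} = \sqrt{2} \sqrt{H}$)
$a^{2}{\left(I{\left(m \right)} \right)} = \left(\sqrt{2} \sqrt{-5 + 0}\right)^{2} = \left(\sqrt{2} \sqrt{-5}\right)^{2} = \left(\sqrt{2} i \sqrt{5}\right)^{2} = \left(i \sqrt{10}\right)^{2} = -10$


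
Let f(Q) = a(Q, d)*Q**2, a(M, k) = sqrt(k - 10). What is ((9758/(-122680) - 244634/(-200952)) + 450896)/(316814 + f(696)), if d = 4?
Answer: 55026003263379637939/581006307850429014180 - 2337112311678260456*I*sqrt(6)/16139064106956361505 ≈ 0.094708 - 0.35471*I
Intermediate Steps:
a(M, k) = sqrt(-10 + k)
f(Q) = I*sqrt(6)*Q**2 (f(Q) = sqrt(-10 + 4)*Q**2 = sqrt(-6)*Q**2 = (I*sqrt(6))*Q**2 = I*sqrt(6)*Q**2)
((9758/(-122680) - 244634/(-200952)) + 450896)/(316814 + f(696)) = ((9758/(-122680) - 244634/(-200952)) + 450896)/(316814 + I*sqrt(6)*696**2) = ((9758*(-1/122680) - 244634*(-1/200952)) + 450896)/(316814 + I*sqrt(6)*484416) = ((-4879/61340 + 122317/100476) + 450896)/(316814 + 484416*I*sqrt(6)) = (876587797/770399730 + 450896)/(316814 + 484416*I*sqrt(6)) = 347371033245877/(770399730*(316814 + 484416*I*sqrt(6)))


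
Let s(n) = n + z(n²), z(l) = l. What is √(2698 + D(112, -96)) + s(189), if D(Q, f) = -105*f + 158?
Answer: 35910 + 14*√66 ≈ 36024.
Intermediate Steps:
D(Q, f) = 158 - 105*f
s(n) = n + n²
√(2698 + D(112, -96)) + s(189) = √(2698 + (158 - 105*(-96))) + 189*(1 + 189) = √(2698 + (158 + 10080)) + 189*190 = √(2698 + 10238) + 35910 = √12936 + 35910 = 14*√66 + 35910 = 35910 + 14*√66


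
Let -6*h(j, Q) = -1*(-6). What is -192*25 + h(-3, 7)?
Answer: -4801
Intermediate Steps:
h(j, Q) = -1 (h(j, Q) = -(-1)*(-6)/6 = -⅙*6 = -1)
-192*25 + h(-3, 7) = -192*25 - 1 = -4800 - 1 = -4801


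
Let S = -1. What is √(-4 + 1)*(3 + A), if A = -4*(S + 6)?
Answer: -17*I*√3 ≈ -29.445*I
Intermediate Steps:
A = -20 (A = -4*(-1 + 6) = -4*5 = -20)
√(-4 + 1)*(3 + A) = √(-4 + 1)*(3 - 20) = √(-3)*(-17) = (I*√3)*(-17) = -17*I*√3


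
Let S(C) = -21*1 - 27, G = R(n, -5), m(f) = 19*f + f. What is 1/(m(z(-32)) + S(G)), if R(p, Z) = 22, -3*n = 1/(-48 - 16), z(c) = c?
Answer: -1/688 ≈ -0.0014535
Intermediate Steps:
m(f) = 20*f
n = 1/192 (n = -1/(3*(-48 - 16)) = -⅓/(-64) = -⅓*(-1/64) = 1/192 ≈ 0.0052083)
G = 22
S(C) = -48 (S(C) = -21 - 27 = -48)
1/(m(z(-32)) + S(G)) = 1/(20*(-32) - 48) = 1/(-640 - 48) = 1/(-688) = -1/688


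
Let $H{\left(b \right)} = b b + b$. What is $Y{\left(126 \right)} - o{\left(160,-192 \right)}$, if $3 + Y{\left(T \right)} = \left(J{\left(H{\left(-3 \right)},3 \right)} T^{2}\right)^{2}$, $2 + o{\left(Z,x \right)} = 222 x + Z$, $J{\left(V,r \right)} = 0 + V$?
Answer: $9073747999$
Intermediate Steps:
$H{\left(b \right)} = b + b^{2}$ ($H{\left(b \right)} = b^{2} + b = b + b^{2}$)
$J{\left(V,r \right)} = V$
$o{\left(Z,x \right)} = -2 + Z + 222 x$ ($o{\left(Z,x \right)} = -2 + \left(222 x + Z\right) = -2 + \left(Z + 222 x\right) = -2 + Z + 222 x$)
$Y{\left(T \right)} = -3 + 36 T^{4}$ ($Y{\left(T \right)} = -3 + \left(- 3 \left(1 - 3\right) T^{2}\right)^{2} = -3 + \left(\left(-3\right) \left(-2\right) T^{2}\right)^{2} = -3 + \left(6 T^{2}\right)^{2} = -3 + 36 T^{4}$)
$Y{\left(126 \right)} - o{\left(160,-192 \right)} = \left(-3 + 36 \cdot 126^{4}\right) - \left(-2 + 160 + 222 \left(-192\right)\right) = \left(-3 + 36 \cdot 252047376\right) - \left(-2 + 160 - 42624\right) = \left(-3 + 9073705536\right) - -42466 = 9073705533 + 42466 = 9073747999$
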